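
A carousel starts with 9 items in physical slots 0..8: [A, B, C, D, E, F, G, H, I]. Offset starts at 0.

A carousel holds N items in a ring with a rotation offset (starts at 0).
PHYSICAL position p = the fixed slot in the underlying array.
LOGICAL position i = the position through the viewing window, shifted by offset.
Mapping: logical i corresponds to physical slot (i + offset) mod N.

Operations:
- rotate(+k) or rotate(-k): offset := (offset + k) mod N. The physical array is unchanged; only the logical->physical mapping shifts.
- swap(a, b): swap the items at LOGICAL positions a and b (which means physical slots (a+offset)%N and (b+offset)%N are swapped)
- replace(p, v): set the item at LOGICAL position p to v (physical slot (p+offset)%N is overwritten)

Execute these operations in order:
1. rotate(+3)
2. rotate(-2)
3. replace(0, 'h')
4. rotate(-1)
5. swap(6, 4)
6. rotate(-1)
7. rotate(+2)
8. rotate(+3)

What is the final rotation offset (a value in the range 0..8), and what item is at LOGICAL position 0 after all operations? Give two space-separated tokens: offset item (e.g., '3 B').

After op 1 (rotate(+3)): offset=3, physical=[A,B,C,D,E,F,G,H,I], logical=[D,E,F,G,H,I,A,B,C]
After op 2 (rotate(-2)): offset=1, physical=[A,B,C,D,E,F,G,H,I], logical=[B,C,D,E,F,G,H,I,A]
After op 3 (replace(0, 'h')): offset=1, physical=[A,h,C,D,E,F,G,H,I], logical=[h,C,D,E,F,G,H,I,A]
After op 4 (rotate(-1)): offset=0, physical=[A,h,C,D,E,F,G,H,I], logical=[A,h,C,D,E,F,G,H,I]
After op 5 (swap(6, 4)): offset=0, physical=[A,h,C,D,G,F,E,H,I], logical=[A,h,C,D,G,F,E,H,I]
After op 6 (rotate(-1)): offset=8, physical=[A,h,C,D,G,F,E,H,I], logical=[I,A,h,C,D,G,F,E,H]
After op 7 (rotate(+2)): offset=1, physical=[A,h,C,D,G,F,E,H,I], logical=[h,C,D,G,F,E,H,I,A]
After op 8 (rotate(+3)): offset=4, physical=[A,h,C,D,G,F,E,H,I], logical=[G,F,E,H,I,A,h,C,D]

Answer: 4 G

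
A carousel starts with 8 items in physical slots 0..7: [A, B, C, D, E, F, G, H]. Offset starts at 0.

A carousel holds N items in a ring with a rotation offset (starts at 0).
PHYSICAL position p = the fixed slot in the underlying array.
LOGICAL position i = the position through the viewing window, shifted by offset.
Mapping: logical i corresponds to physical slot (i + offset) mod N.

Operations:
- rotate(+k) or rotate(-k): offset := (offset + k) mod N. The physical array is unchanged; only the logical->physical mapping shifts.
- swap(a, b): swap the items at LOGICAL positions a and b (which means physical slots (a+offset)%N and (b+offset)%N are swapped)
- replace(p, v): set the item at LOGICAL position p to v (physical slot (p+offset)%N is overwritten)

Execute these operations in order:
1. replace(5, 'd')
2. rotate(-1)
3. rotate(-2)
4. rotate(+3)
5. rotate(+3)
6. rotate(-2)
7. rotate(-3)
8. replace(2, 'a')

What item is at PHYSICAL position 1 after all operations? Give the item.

After op 1 (replace(5, 'd')): offset=0, physical=[A,B,C,D,E,d,G,H], logical=[A,B,C,D,E,d,G,H]
After op 2 (rotate(-1)): offset=7, physical=[A,B,C,D,E,d,G,H], logical=[H,A,B,C,D,E,d,G]
After op 3 (rotate(-2)): offset=5, physical=[A,B,C,D,E,d,G,H], logical=[d,G,H,A,B,C,D,E]
After op 4 (rotate(+3)): offset=0, physical=[A,B,C,D,E,d,G,H], logical=[A,B,C,D,E,d,G,H]
After op 5 (rotate(+3)): offset=3, physical=[A,B,C,D,E,d,G,H], logical=[D,E,d,G,H,A,B,C]
After op 6 (rotate(-2)): offset=1, physical=[A,B,C,D,E,d,G,H], logical=[B,C,D,E,d,G,H,A]
After op 7 (rotate(-3)): offset=6, physical=[A,B,C,D,E,d,G,H], logical=[G,H,A,B,C,D,E,d]
After op 8 (replace(2, 'a')): offset=6, physical=[a,B,C,D,E,d,G,H], logical=[G,H,a,B,C,D,E,d]

Answer: B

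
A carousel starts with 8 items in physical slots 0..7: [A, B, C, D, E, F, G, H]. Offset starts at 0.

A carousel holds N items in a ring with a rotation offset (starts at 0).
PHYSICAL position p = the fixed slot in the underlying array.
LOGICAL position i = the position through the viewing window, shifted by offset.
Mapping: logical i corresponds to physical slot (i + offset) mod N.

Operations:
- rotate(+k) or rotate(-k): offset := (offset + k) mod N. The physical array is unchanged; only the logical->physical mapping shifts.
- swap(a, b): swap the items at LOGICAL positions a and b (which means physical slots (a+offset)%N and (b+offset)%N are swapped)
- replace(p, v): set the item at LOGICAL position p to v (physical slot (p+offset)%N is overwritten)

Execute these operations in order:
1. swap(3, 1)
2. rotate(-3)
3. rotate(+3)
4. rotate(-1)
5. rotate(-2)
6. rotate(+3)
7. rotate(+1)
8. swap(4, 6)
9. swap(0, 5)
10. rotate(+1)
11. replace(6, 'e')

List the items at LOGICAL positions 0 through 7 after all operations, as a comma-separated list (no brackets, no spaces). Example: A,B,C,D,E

Answer: C,B,E,H,D,F,e,G

Derivation:
After op 1 (swap(3, 1)): offset=0, physical=[A,D,C,B,E,F,G,H], logical=[A,D,C,B,E,F,G,H]
After op 2 (rotate(-3)): offset=5, physical=[A,D,C,B,E,F,G,H], logical=[F,G,H,A,D,C,B,E]
After op 3 (rotate(+3)): offset=0, physical=[A,D,C,B,E,F,G,H], logical=[A,D,C,B,E,F,G,H]
After op 4 (rotate(-1)): offset=7, physical=[A,D,C,B,E,F,G,H], logical=[H,A,D,C,B,E,F,G]
After op 5 (rotate(-2)): offset=5, physical=[A,D,C,B,E,F,G,H], logical=[F,G,H,A,D,C,B,E]
After op 6 (rotate(+3)): offset=0, physical=[A,D,C,B,E,F,G,H], logical=[A,D,C,B,E,F,G,H]
After op 7 (rotate(+1)): offset=1, physical=[A,D,C,B,E,F,G,H], logical=[D,C,B,E,F,G,H,A]
After op 8 (swap(4, 6)): offset=1, physical=[A,D,C,B,E,H,G,F], logical=[D,C,B,E,H,G,F,A]
After op 9 (swap(0, 5)): offset=1, physical=[A,G,C,B,E,H,D,F], logical=[G,C,B,E,H,D,F,A]
After op 10 (rotate(+1)): offset=2, physical=[A,G,C,B,E,H,D,F], logical=[C,B,E,H,D,F,A,G]
After op 11 (replace(6, 'e')): offset=2, physical=[e,G,C,B,E,H,D,F], logical=[C,B,E,H,D,F,e,G]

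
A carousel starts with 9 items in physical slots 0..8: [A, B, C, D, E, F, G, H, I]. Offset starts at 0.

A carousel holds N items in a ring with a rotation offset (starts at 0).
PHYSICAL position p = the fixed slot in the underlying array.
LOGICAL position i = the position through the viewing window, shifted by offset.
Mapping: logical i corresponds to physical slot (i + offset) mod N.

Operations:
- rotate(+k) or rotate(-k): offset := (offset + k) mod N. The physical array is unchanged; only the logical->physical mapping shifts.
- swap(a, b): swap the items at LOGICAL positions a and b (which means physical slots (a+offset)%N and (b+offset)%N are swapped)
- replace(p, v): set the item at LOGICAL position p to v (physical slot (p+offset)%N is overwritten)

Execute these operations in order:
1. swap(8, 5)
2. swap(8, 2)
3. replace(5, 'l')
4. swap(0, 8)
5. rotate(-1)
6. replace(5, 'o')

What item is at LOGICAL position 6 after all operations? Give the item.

After op 1 (swap(8, 5)): offset=0, physical=[A,B,C,D,E,I,G,H,F], logical=[A,B,C,D,E,I,G,H,F]
After op 2 (swap(8, 2)): offset=0, physical=[A,B,F,D,E,I,G,H,C], logical=[A,B,F,D,E,I,G,H,C]
After op 3 (replace(5, 'l')): offset=0, physical=[A,B,F,D,E,l,G,H,C], logical=[A,B,F,D,E,l,G,H,C]
After op 4 (swap(0, 8)): offset=0, physical=[C,B,F,D,E,l,G,H,A], logical=[C,B,F,D,E,l,G,H,A]
After op 5 (rotate(-1)): offset=8, physical=[C,B,F,D,E,l,G,H,A], logical=[A,C,B,F,D,E,l,G,H]
After op 6 (replace(5, 'o')): offset=8, physical=[C,B,F,D,o,l,G,H,A], logical=[A,C,B,F,D,o,l,G,H]

Answer: l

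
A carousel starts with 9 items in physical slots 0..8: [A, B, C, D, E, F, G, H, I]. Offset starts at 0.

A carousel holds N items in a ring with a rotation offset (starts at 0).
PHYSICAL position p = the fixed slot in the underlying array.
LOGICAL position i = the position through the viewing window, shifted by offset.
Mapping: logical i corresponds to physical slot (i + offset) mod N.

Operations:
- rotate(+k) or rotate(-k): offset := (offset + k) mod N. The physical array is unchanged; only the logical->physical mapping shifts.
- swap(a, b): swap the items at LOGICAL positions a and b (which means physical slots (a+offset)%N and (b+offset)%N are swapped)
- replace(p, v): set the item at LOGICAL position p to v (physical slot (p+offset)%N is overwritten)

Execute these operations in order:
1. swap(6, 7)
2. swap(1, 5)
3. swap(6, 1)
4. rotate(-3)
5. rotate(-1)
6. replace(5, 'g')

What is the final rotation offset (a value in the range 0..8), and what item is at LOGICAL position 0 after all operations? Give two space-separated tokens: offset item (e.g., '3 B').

After op 1 (swap(6, 7)): offset=0, physical=[A,B,C,D,E,F,H,G,I], logical=[A,B,C,D,E,F,H,G,I]
After op 2 (swap(1, 5)): offset=0, physical=[A,F,C,D,E,B,H,G,I], logical=[A,F,C,D,E,B,H,G,I]
After op 3 (swap(6, 1)): offset=0, physical=[A,H,C,D,E,B,F,G,I], logical=[A,H,C,D,E,B,F,G,I]
After op 4 (rotate(-3)): offset=6, physical=[A,H,C,D,E,B,F,G,I], logical=[F,G,I,A,H,C,D,E,B]
After op 5 (rotate(-1)): offset=5, physical=[A,H,C,D,E,B,F,G,I], logical=[B,F,G,I,A,H,C,D,E]
After op 6 (replace(5, 'g')): offset=5, physical=[A,g,C,D,E,B,F,G,I], logical=[B,F,G,I,A,g,C,D,E]

Answer: 5 B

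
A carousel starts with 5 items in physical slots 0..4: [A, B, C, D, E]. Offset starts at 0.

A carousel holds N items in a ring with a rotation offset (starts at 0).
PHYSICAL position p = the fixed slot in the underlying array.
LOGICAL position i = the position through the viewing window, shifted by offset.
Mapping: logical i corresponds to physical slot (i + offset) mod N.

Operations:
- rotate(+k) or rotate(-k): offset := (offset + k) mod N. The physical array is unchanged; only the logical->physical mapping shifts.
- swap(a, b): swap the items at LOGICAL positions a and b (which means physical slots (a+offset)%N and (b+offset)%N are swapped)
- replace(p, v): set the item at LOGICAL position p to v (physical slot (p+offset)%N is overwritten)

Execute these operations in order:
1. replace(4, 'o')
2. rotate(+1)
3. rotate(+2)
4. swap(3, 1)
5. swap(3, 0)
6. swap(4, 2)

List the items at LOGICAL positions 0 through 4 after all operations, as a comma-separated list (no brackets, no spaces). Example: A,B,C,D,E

After op 1 (replace(4, 'o')): offset=0, physical=[A,B,C,D,o], logical=[A,B,C,D,o]
After op 2 (rotate(+1)): offset=1, physical=[A,B,C,D,o], logical=[B,C,D,o,A]
After op 3 (rotate(+2)): offset=3, physical=[A,B,C,D,o], logical=[D,o,A,B,C]
After op 4 (swap(3, 1)): offset=3, physical=[A,o,C,D,B], logical=[D,B,A,o,C]
After op 5 (swap(3, 0)): offset=3, physical=[A,D,C,o,B], logical=[o,B,A,D,C]
After op 6 (swap(4, 2)): offset=3, physical=[C,D,A,o,B], logical=[o,B,C,D,A]

Answer: o,B,C,D,A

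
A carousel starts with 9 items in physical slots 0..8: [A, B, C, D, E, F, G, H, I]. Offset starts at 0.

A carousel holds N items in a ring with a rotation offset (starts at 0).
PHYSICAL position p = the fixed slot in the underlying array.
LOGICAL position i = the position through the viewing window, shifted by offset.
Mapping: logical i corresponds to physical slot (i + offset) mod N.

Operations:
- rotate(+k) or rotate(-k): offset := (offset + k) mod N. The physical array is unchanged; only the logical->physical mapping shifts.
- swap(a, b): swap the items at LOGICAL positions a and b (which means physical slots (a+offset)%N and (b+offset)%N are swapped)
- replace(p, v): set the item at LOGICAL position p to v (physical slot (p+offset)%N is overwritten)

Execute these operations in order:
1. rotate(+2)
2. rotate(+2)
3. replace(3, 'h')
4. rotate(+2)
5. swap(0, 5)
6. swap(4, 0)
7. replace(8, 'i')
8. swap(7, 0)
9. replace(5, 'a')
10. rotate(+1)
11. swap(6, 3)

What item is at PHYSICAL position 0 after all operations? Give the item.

After op 1 (rotate(+2)): offset=2, physical=[A,B,C,D,E,F,G,H,I], logical=[C,D,E,F,G,H,I,A,B]
After op 2 (rotate(+2)): offset=4, physical=[A,B,C,D,E,F,G,H,I], logical=[E,F,G,H,I,A,B,C,D]
After op 3 (replace(3, 'h')): offset=4, physical=[A,B,C,D,E,F,G,h,I], logical=[E,F,G,h,I,A,B,C,D]
After op 4 (rotate(+2)): offset=6, physical=[A,B,C,D,E,F,G,h,I], logical=[G,h,I,A,B,C,D,E,F]
After op 5 (swap(0, 5)): offset=6, physical=[A,B,G,D,E,F,C,h,I], logical=[C,h,I,A,B,G,D,E,F]
After op 6 (swap(4, 0)): offset=6, physical=[A,C,G,D,E,F,B,h,I], logical=[B,h,I,A,C,G,D,E,F]
After op 7 (replace(8, 'i')): offset=6, physical=[A,C,G,D,E,i,B,h,I], logical=[B,h,I,A,C,G,D,E,i]
After op 8 (swap(7, 0)): offset=6, physical=[A,C,G,D,B,i,E,h,I], logical=[E,h,I,A,C,G,D,B,i]
After op 9 (replace(5, 'a')): offset=6, physical=[A,C,a,D,B,i,E,h,I], logical=[E,h,I,A,C,a,D,B,i]
After op 10 (rotate(+1)): offset=7, physical=[A,C,a,D,B,i,E,h,I], logical=[h,I,A,C,a,D,B,i,E]
After op 11 (swap(6, 3)): offset=7, physical=[A,B,a,D,C,i,E,h,I], logical=[h,I,A,B,a,D,C,i,E]

Answer: A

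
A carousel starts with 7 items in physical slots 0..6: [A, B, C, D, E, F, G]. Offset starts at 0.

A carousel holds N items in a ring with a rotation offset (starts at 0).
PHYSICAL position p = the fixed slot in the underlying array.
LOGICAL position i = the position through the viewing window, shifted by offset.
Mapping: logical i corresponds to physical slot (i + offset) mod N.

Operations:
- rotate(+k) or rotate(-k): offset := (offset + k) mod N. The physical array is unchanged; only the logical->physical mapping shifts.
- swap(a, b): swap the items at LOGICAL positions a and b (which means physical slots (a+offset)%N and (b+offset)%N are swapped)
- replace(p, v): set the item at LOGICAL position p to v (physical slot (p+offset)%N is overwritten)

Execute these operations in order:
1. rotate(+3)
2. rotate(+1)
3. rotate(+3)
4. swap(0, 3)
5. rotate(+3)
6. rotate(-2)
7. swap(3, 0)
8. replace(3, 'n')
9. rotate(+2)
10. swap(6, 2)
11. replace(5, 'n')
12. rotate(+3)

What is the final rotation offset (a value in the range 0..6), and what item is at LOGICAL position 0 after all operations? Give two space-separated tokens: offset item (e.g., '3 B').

Answer: 6 G

Derivation:
After op 1 (rotate(+3)): offset=3, physical=[A,B,C,D,E,F,G], logical=[D,E,F,G,A,B,C]
After op 2 (rotate(+1)): offset=4, physical=[A,B,C,D,E,F,G], logical=[E,F,G,A,B,C,D]
After op 3 (rotate(+3)): offset=0, physical=[A,B,C,D,E,F,G], logical=[A,B,C,D,E,F,G]
After op 4 (swap(0, 3)): offset=0, physical=[D,B,C,A,E,F,G], logical=[D,B,C,A,E,F,G]
After op 5 (rotate(+3)): offset=3, physical=[D,B,C,A,E,F,G], logical=[A,E,F,G,D,B,C]
After op 6 (rotate(-2)): offset=1, physical=[D,B,C,A,E,F,G], logical=[B,C,A,E,F,G,D]
After op 7 (swap(3, 0)): offset=1, physical=[D,E,C,A,B,F,G], logical=[E,C,A,B,F,G,D]
After op 8 (replace(3, 'n')): offset=1, physical=[D,E,C,A,n,F,G], logical=[E,C,A,n,F,G,D]
After op 9 (rotate(+2)): offset=3, physical=[D,E,C,A,n,F,G], logical=[A,n,F,G,D,E,C]
After op 10 (swap(6, 2)): offset=3, physical=[D,E,F,A,n,C,G], logical=[A,n,C,G,D,E,F]
After op 11 (replace(5, 'n')): offset=3, physical=[D,n,F,A,n,C,G], logical=[A,n,C,G,D,n,F]
After op 12 (rotate(+3)): offset=6, physical=[D,n,F,A,n,C,G], logical=[G,D,n,F,A,n,C]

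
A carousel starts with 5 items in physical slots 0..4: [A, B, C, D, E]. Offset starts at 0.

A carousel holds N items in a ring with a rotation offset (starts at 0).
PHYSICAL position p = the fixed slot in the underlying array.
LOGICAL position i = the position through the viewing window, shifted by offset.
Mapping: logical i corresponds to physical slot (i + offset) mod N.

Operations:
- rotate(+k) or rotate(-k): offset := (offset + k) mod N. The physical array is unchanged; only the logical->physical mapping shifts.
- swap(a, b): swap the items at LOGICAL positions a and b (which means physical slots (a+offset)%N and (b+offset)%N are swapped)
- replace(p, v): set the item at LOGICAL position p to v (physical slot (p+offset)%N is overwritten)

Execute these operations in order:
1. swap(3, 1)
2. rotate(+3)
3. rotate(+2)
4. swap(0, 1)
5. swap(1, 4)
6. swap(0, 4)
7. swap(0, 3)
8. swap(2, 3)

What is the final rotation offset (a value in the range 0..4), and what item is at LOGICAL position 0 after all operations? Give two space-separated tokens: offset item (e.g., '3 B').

After op 1 (swap(3, 1)): offset=0, physical=[A,D,C,B,E], logical=[A,D,C,B,E]
After op 2 (rotate(+3)): offset=3, physical=[A,D,C,B,E], logical=[B,E,A,D,C]
After op 3 (rotate(+2)): offset=0, physical=[A,D,C,B,E], logical=[A,D,C,B,E]
After op 4 (swap(0, 1)): offset=0, physical=[D,A,C,B,E], logical=[D,A,C,B,E]
After op 5 (swap(1, 4)): offset=0, physical=[D,E,C,B,A], logical=[D,E,C,B,A]
After op 6 (swap(0, 4)): offset=0, physical=[A,E,C,B,D], logical=[A,E,C,B,D]
After op 7 (swap(0, 3)): offset=0, physical=[B,E,C,A,D], logical=[B,E,C,A,D]
After op 8 (swap(2, 3)): offset=0, physical=[B,E,A,C,D], logical=[B,E,A,C,D]

Answer: 0 B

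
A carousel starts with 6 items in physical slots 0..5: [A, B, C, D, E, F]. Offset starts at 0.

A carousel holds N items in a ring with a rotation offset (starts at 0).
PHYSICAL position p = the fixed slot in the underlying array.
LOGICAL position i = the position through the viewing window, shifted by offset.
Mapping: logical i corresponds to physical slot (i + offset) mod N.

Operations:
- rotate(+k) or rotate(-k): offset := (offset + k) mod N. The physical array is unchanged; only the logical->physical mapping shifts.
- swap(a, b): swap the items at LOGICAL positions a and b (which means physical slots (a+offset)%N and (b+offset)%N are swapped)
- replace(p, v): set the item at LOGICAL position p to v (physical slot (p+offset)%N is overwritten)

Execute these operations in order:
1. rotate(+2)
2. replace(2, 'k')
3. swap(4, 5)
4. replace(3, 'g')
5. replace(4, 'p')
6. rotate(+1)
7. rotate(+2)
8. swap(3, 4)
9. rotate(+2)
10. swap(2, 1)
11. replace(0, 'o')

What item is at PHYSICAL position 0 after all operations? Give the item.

After op 1 (rotate(+2)): offset=2, physical=[A,B,C,D,E,F], logical=[C,D,E,F,A,B]
After op 2 (replace(2, 'k')): offset=2, physical=[A,B,C,D,k,F], logical=[C,D,k,F,A,B]
After op 3 (swap(4, 5)): offset=2, physical=[B,A,C,D,k,F], logical=[C,D,k,F,B,A]
After op 4 (replace(3, 'g')): offset=2, physical=[B,A,C,D,k,g], logical=[C,D,k,g,B,A]
After op 5 (replace(4, 'p')): offset=2, physical=[p,A,C,D,k,g], logical=[C,D,k,g,p,A]
After op 6 (rotate(+1)): offset=3, physical=[p,A,C,D,k,g], logical=[D,k,g,p,A,C]
After op 7 (rotate(+2)): offset=5, physical=[p,A,C,D,k,g], logical=[g,p,A,C,D,k]
After op 8 (swap(3, 4)): offset=5, physical=[p,A,D,C,k,g], logical=[g,p,A,D,C,k]
After op 9 (rotate(+2)): offset=1, physical=[p,A,D,C,k,g], logical=[A,D,C,k,g,p]
After op 10 (swap(2, 1)): offset=1, physical=[p,A,C,D,k,g], logical=[A,C,D,k,g,p]
After op 11 (replace(0, 'o')): offset=1, physical=[p,o,C,D,k,g], logical=[o,C,D,k,g,p]

Answer: p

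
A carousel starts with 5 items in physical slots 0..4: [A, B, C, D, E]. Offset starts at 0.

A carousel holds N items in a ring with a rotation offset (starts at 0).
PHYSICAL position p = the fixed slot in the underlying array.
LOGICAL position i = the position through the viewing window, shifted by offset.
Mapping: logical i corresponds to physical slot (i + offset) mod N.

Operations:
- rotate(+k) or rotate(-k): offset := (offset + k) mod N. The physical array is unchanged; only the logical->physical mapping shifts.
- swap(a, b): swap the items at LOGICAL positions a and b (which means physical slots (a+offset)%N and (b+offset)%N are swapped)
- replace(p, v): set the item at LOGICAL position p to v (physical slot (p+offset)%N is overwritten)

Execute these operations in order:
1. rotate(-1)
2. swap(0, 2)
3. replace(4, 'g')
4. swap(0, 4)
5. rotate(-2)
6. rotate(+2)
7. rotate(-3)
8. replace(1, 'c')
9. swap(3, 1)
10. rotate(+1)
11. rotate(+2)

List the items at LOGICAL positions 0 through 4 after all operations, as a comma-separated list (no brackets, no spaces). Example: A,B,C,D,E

Answer: c,A,E,g,B

Derivation:
After op 1 (rotate(-1)): offset=4, physical=[A,B,C,D,E], logical=[E,A,B,C,D]
After op 2 (swap(0, 2)): offset=4, physical=[A,E,C,D,B], logical=[B,A,E,C,D]
After op 3 (replace(4, 'g')): offset=4, physical=[A,E,C,g,B], logical=[B,A,E,C,g]
After op 4 (swap(0, 4)): offset=4, physical=[A,E,C,B,g], logical=[g,A,E,C,B]
After op 5 (rotate(-2)): offset=2, physical=[A,E,C,B,g], logical=[C,B,g,A,E]
After op 6 (rotate(+2)): offset=4, physical=[A,E,C,B,g], logical=[g,A,E,C,B]
After op 7 (rotate(-3)): offset=1, physical=[A,E,C,B,g], logical=[E,C,B,g,A]
After op 8 (replace(1, 'c')): offset=1, physical=[A,E,c,B,g], logical=[E,c,B,g,A]
After op 9 (swap(3, 1)): offset=1, physical=[A,E,g,B,c], logical=[E,g,B,c,A]
After op 10 (rotate(+1)): offset=2, physical=[A,E,g,B,c], logical=[g,B,c,A,E]
After op 11 (rotate(+2)): offset=4, physical=[A,E,g,B,c], logical=[c,A,E,g,B]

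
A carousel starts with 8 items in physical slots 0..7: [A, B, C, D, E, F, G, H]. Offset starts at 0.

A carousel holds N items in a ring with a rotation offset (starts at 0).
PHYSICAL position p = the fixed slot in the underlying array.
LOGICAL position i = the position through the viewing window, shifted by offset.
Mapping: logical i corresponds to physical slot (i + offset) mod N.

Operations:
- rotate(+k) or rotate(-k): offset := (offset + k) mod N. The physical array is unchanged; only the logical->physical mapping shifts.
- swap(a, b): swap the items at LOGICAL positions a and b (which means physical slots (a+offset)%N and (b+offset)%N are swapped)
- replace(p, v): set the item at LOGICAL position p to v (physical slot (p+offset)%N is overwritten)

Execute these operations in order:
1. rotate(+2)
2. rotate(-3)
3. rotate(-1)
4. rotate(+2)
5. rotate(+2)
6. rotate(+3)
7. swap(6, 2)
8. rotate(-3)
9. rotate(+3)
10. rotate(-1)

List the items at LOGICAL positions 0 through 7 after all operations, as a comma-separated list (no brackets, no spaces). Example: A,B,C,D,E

After op 1 (rotate(+2)): offset=2, physical=[A,B,C,D,E,F,G,H], logical=[C,D,E,F,G,H,A,B]
After op 2 (rotate(-3)): offset=7, physical=[A,B,C,D,E,F,G,H], logical=[H,A,B,C,D,E,F,G]
After op 3 (rotate(-1)): offset=6, physical=[A,B,C,D,E,F,G,H], logical=[G,H,A,B,C,D,E,F]
After op 4 (rotate(+2)): offset=0, physical=[A,B,C,D,E,F,G,H], logical=[A,B,C,D,E,F,G,H]
After op 5 (rotate(+2)): offset=2, physical=[A,B,C,D,E,F,G,H], logical=[C,D,E,F,G,H,A,B]
After op 6 (rotate(+3)): offset=5, physical=[A,B,C,D,E,F,G,H], logical=[F,G,H,A,B,C,D,E]
After op 7 (swap(6, 2)): offset=5, physical=[A,B,C,H,E,F,G,D], logical=[F,G,D,A,B,C,H,E]
After op 8 (rotate(-3)): offset=2, physical=[A,B,C,H,E,F,G,D], logical=[C,H,E,F,G,D,A,B]
After op 9 (rotate(+3)): offset=5, physical=[A,B,C,H,E,F,G,D], logical=[F,G,D,A,B,C,H,E]
After op 10 (rotate(-1)): offset=4, physical=[A,B,C,H,E,F,G,D], logical=[E,F,G,D,A,B,C,H]

Answer: E,F,G,D,A,B,C,H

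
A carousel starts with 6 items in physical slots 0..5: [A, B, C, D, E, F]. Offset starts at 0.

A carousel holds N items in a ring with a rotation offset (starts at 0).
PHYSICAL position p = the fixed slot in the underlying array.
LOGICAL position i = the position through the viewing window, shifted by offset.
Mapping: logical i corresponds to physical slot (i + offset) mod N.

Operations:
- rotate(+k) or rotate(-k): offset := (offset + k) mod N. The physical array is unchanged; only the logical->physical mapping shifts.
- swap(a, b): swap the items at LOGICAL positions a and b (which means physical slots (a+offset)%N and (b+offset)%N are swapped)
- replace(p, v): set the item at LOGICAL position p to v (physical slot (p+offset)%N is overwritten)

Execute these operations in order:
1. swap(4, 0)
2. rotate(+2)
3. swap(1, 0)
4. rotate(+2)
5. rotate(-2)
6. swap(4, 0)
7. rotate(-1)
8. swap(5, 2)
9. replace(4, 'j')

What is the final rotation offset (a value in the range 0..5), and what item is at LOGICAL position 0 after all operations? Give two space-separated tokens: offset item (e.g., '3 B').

Answer: 1 B

Derivation:
After op 1 (swap(4, 0)): offset=0, physical=[E,B,C,D,A,F], logical=[E,B,C,D,A,F]
After op 2 (rotate(+2)): offset=2, physical=[E,B,C,D,A,F], logical=[C,D,A,F,E,B]
After op 3 (swap(1, 0)): offset=2, physical=[E,B,D,C,A,F], logical=[D,C,A,F,E,B]
After op 4 (rotate(+2)): offset=4, physical=[E,B,D,C,A,F], logical=[A,F,E,B,D,C]
After op 5 (rotate(-2)): offset=2, physical=[E,B,D,C,A,F], logical=[D,C,A,F,E,B]
After op 6 (swap(4, 0)): offset=2, physical=[D,B,E,C,A,F], logical=[E,C,A,F,D,B]
After op 7 (rotate(-1)): offset=1, physical=[D,B,E,C,A,F], logical=[B,E,C,A,F,D]
After op 8 (swap(5, 2)): offset=1, physical=[C,B,E,D,A,F], logical=[B,E,D,A,F,C]
After op 9 (replace(4, 'j')): offset=1, physical=[C,B,E,D,A,j], logical=[B,E,D,A,j,C]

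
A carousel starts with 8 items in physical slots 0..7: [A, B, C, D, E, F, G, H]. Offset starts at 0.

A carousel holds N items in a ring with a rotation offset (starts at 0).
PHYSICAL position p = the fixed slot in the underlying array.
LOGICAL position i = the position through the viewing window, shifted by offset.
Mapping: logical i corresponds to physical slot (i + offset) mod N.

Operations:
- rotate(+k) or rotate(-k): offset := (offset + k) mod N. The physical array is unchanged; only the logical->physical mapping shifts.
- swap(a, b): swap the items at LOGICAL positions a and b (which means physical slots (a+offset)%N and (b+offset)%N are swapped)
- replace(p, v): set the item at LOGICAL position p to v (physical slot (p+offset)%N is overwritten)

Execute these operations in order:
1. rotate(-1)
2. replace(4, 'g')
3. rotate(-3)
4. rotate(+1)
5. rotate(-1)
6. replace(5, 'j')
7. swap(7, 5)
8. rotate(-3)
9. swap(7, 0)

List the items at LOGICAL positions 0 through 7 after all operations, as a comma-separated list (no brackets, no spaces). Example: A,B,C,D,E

Answer: A,C,j,E,F,G,H,g

Derivation:
After op 1 (rotate(-1)): offset=7, physical=[A,B,C,D,E,F,G,H], logical=[H,A,B,C,D,E,F,G]
After op 2 (replace(4, 'g')): offset=7, physical=[A,B,C,g,E,F,G,H], logical=[H,A,B,C,g,E,F,G]
After op 3 (rotate(-3)): offset=4, physical=[A,B,C,g,E,F,G,H], logical=[E,F,G,H,A,B,C,g]
After op 4 (rotate(+1)): offset=5, physical=[A,B,C,g,E,F,G,H], logical=[F,G,H,A,B,C,g,E]
After op 5 (rotate(-1)): offset=4, physical=[A,B,C,g,E,F,G,H], logical=[E,F,G,H,A,B,C,g]
After op 6 (replace(5, 'j')): offset=4, physical=[A,j,C,g,E,F,G,H], logical=[E,F,G,H,A,j,C,g]
After op 7 (swap(7, 5)): offset=4, physical=[A,g,C,j,E,F,G,H], logical=[E,F,G,H,A,g,C,j]
After op 8 (rotate(-3)): offset=1, physical=[A,g,C,j,E,F,G,H], logical=[g,C,j,E,F,G,H,A]
After op 9 (swap(7, 0)): offset=1, physical=[g,A,C,j,E,F,G,H], logical=[A,C,j,E,F,G,H,g]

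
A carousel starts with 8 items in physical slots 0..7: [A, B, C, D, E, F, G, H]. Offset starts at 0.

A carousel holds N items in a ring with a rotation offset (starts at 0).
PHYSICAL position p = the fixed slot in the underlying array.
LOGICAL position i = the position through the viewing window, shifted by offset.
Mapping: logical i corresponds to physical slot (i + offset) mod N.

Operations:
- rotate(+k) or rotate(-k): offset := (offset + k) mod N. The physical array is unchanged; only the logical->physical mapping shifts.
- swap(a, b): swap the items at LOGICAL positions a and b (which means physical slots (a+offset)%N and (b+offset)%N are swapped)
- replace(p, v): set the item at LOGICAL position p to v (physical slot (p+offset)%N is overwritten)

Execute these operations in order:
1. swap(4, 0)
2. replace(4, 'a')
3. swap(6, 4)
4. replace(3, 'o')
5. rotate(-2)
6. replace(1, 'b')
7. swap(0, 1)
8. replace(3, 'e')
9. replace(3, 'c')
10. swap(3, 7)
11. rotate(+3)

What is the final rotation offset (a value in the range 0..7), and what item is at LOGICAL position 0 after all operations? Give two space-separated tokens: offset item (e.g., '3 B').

After op 1 (swap(4, 0)): offset=0, physical=[E,B,C,D,A,F,G,H], logical=[E,B,C,D,A,F,G,H]
After op 2 (replace(4, 'a')): offset=0, physical=[E,B,C,D,a,F,G,H], logical=[E,B,C,D,a,F,G,H]
After op 3 (swap(6, 4)): offset=0, physical=[E,B,C,D,G,F,a,H], logical=[E,B,C,D,G,F,a,H]
After op 4 (replace(3, 'o')): offset=0, physical=[E,B,C,o,G,F,a,H], logical=[E,B,C,o,G,F,a,H]
After op 5 (rotate(-2)): offset=6, physical=[E,B,C,o,G,F,a,H], logical=[a,H,E,B,C,o,G,F]
After op 6 (replace(1, 'b')): offset=6, physical=[E,B,C,o,G,F,a,b], logical=[a,b,E,B,C,o,G,F]
After op 7 (swap(0, 1)): offset=6, physical=[E,B,C,o,G,F,b,a], logical=[b,a,E,B,C,o,G,F]
After op 8 (replace(3, 'e')): offset=6, physical=[E,e,C,o,G,F,b,a], logical=[b,a,E,e,C,o,G,F]
After op 9 (replace(3, 'c')): offset=6, physical=[E,c,C,o,G,F,b,a], logical=[b,a,E,c,C,o,G,F]
After op 10 (swap(3, 7)): offset=6, physical=[E,F,C,o,G,c,b,a], logical=[b,a,E,F,C,o,G,c]
After op 11 (rotate(+3)): offset=1, physical=[E,F,C,o,G,c,b,a], logical=[F,C,o,G,c,b,a,E]

Answer: 1 F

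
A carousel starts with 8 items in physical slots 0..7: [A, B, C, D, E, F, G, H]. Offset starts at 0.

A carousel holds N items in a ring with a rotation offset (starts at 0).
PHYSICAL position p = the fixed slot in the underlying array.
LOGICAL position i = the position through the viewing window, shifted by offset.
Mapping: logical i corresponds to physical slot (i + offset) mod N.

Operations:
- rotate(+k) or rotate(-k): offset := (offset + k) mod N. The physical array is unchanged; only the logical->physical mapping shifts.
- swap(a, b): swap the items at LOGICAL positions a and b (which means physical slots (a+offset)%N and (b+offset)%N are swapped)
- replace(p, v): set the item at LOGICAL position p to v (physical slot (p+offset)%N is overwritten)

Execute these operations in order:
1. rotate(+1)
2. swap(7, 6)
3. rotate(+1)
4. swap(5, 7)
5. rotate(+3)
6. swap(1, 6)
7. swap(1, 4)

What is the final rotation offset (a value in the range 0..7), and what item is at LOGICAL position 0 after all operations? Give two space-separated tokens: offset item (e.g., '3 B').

Answer: 5 F

Derivation:
After op 1 (rotate(+1)): offset=1, physical=[A,B,C,D,E,F,G,H], logical=[B,C,D,E,F,G,H,A]
After op 2 (swap(7, 6)): offset=1, physical=[H,B,C,D,E,F,G,A], logical=[B,C,D,E,F,G,A,H]
After op 3 (rotate(+1)): offset=2, physical=[H,B,C,D,E,F,G,A], logical=[C,D,E,F,G,A,H,B]
After op 4 (swap(5, 7)): offset=2, physical=[H,A,C,D,E,F,G,B], logical=[C,D,E,F,G,B,H,A]
After op 5 (rotate(+3)): offset=5, physical=[H,A,C,D,E,F,G,B], logical=[F,G,B,H,A,C,D,E]
After op 6 (swap(1, 6)): offset=5, physical=[H,A,C,G,E,F,D,B], logical=[F,D,B,H,A,C,G,E]
After op 7 (swap(1, 4)): offset=5, physical=[H,D,C,G,E,F,A,B], logical=[F,A,B,H,D,C,G,E]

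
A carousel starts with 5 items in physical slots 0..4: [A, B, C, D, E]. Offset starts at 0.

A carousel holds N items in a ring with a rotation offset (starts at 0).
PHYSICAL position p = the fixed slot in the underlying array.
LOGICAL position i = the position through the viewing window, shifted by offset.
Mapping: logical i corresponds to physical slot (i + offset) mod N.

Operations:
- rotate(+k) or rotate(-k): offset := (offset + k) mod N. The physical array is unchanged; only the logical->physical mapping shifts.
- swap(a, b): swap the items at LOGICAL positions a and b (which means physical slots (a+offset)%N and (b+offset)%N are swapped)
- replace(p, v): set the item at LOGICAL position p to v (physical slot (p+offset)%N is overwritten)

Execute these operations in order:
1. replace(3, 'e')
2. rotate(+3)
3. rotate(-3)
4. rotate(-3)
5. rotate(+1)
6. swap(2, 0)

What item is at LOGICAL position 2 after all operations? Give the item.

After op 1 (replace(3, 'e')): offset=0, physical=[A,B,C,e,E], logical=[A,B,C,e,E]
After op 2 (rotate(+3)): offset=3, physical=[A,B,C,e,E], logical=[e,E,A,B,C]
After op 3 (rotate(-3)): offset=0, physical=[A,B,C,e,E], logical=[A,B,C,e,E]
After op 4 (rotate(-3)): offset=2, physical=[A,B,C,e,E], logical=[C,e,E,A,B]
After op 5 (rotate(+1)): offset=3, physical=[A,B,C,e,E], logical=[e,E,A,B,C]
After op 6 (swap(2, 0)): offset=3, physical=[e,B,C,A,E], logical=[A,E,e,B,C]

Answer: e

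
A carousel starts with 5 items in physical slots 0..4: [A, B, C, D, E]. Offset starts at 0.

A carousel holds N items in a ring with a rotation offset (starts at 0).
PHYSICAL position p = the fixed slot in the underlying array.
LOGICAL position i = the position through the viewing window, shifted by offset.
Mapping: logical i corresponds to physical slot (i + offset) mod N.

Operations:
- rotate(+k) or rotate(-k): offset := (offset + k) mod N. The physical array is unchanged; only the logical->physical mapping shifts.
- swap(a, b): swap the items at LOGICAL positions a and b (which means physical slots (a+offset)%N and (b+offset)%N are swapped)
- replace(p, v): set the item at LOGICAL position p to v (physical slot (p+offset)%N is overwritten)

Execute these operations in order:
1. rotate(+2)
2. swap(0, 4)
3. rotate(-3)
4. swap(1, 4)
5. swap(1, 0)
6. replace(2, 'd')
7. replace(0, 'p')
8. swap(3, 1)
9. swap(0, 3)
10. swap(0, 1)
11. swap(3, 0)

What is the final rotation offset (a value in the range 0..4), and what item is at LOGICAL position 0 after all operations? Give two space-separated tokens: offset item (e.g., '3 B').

After op 1 (rotate(+2)): offset=2, physical=[A,B,C,D,E], logical=[C,D,E,A,B]
After op 2 (swap(0, 4)): offset=2, physical=[A,C,B,D,E], logical=[B,D,E,A,C]
After op 3 (rotate(-3)): offset=4, physical=[A,C,B,D,E], logical=[E,A,C,B,D]
After op 4 (swap(1, 4)): offset=4, physical=[D,C,B,A,E], logical=[E,D,C,B,A]
After op 5 (swap(1, 0)): offset=4, physical=[E,C,B,A,D], logical=[D,E,C,B,A]
After op 6 (replace(2, 'd')): offset=4, physical=[E,d,B,A,D], logical=[D,E,d,B,A]
After op 7 (replace(0, 'p')): offset=4, physical=[E,d,B,A,p], logical=[p,E,d,B,A]
After op 8 (swap(3, 1)): offset=4, physical=[B,d,E,A,p], logical=[p,B,d,E,A]
After op 9 (swap(0, 3)): offset=4, physical=[B,d,p,A,E], logical=[E,B,d,p,A]
After op 10 (swap(0, 1)): offset=4, physical=[E,d,p,A,B], logical=[B,E,d,p,A]
After op 11 (swap(3, 0)): offset=4, physical=[E,d,B,A,p], logical=[p,E,d,B,A]

Answer: 4 p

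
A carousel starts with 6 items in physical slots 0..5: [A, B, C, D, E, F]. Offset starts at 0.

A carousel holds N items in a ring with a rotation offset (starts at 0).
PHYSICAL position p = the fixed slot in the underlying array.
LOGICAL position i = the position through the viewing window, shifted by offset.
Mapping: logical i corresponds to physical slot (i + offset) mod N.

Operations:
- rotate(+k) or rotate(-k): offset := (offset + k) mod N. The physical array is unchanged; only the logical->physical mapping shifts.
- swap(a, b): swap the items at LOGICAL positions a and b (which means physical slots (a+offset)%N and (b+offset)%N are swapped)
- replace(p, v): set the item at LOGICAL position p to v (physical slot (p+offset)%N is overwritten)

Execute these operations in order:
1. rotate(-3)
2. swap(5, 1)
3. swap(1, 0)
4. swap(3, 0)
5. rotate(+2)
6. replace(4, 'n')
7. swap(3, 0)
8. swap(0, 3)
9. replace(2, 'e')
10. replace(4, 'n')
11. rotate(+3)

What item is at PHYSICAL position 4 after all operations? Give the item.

Answer: D

Derivation:
After op 1 (rotate(-3)): offset=3, physical=[A,B,C,D,E,F], logical=[D,E,F,A,B,C]
After op 2 (swap(5, 1)): offset=3, physical=[A,B,E,D,C,F], logical=[D,C,F,A,B,E]
After op 3 (swap(1, 0)): offset=3, physical=[A,B,E,C,D,F], logical=[C,D,F,A,B,E]
After op 4 (swap(3, 0)): offset=3, physical=[C,B,E,A,D,F], logical=[A,D,F,C,B,E]
After op 5 (rotate(+2)): offset=5, physical=[C,B,E,A,D,F], logical=[F,C,B,E,A,D]
After op 6 (replace(4, 'n')): offset=5, physical=[C,B,E,n,D,F], logical=[F,C,B,E,n,D]
After op 7 (swap(3, 0)): offset=5, physical=[C,B,F,n,D,E], logical=[E,C,B,F,n,D]
After op 8 (swap(0, 3)): offset=5, physical=[C,B,E,n,D,F], logical=[F,C,B,E,n,D]
After op 9 (replace(2, 'e')): offset=5, physical=[C,e,E,n,D,F], logical=[F,C,e,E,n,D]
After op 10 (replace(4, 'n')): offset=5, physical=[C,e,E,n,D,F], logical=[F,C,e,E,n,D]
After op 11 (rotate(+3)): offset=2, physical=[C,e,E,n,D,F], logical=[E,n,D,F,C,e]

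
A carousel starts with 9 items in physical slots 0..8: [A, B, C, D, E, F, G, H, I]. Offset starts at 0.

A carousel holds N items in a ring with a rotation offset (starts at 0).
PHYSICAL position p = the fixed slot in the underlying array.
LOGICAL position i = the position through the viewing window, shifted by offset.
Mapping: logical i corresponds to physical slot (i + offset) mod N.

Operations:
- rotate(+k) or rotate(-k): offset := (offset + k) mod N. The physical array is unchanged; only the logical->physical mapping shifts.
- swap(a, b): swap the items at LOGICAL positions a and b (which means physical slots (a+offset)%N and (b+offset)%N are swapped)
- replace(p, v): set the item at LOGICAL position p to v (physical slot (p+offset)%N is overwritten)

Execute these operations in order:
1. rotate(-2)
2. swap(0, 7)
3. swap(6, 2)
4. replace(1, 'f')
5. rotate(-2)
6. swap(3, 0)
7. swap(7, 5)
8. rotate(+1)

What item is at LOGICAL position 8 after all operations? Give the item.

Answer: f

Derivation:
After op 1 (rotate(-2)): offset=7, physical=[A,B,C,D,E,F,G,H,I], logical=[H,I,A,B,C,D,E,F,G]
After op 2 (swap(0, 7)): offset=7, physical=[A,B,C,D,E,H,G,F,I], logical=[F,I,A,B,C,D,E,H,G]
After op 3 (swap(6, 2)): offset=7, physical=[E,B,C,D,A,H,G,F,I], logical=[F,I,E,B,C,D,A,H,G]
After op 4 (replace(1, 'f')): offset=7, physical=[E,B,C,D,A,H,G,F,f], logical=[F,f,E,B,C,D,A,H,G]
After op 5 (rotate(-2)): offset=5, physical=[E,B,C,D,A,H,G,F,f], logical=[H,G,F,f,E,B,C,D,A]
After op 6 (swap(3, 0)): offset=5, physical=[E,B,C,D,A,f,G,F,H], logical=[f,G,F,H,E,B,C,D,A]
After op 7 (swap(7, 5)): offset=5, physical=[E,D,C,B,A,f,G,F,H], logical=[f,G,F,H,E,D,C,B,A]
After op 8 (rotate(+1)): offset=6, physical=[E,D,C,B,A,f,G,F,H], logical=[G,F,H,E,D,C,B,A,f]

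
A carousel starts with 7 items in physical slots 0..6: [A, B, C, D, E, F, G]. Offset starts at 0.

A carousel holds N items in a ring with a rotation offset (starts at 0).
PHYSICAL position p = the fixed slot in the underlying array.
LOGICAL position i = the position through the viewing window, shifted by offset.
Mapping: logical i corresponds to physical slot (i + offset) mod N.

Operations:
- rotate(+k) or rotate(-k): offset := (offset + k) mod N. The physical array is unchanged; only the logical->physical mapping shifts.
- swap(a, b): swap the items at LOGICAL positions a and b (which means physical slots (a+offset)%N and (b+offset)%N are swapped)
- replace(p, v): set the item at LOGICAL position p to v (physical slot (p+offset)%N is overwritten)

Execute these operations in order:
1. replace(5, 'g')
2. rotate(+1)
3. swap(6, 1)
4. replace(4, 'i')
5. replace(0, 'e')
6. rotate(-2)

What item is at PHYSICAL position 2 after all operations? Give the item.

After op 1 (replace(5, 'g')): offset=0, physical=[A,B,C,D,E,g,G], logical=[A,B,C,D,E,g,G]
After op 2 (rotate(+1)): offset=1, physical=[A,B,C,D,E,g,G], logical=[B,C,D,E,g,G,A]
After op 3 (swap(6, 1)): offset=1, physical=[C,B,A,D,E,g,G], logical=[B,A,D,E,g,G,C]
After op 4 (replace(4, 'i')): offset=1, physical=[C,B,A,D,E,i,G], logical=[B,A,D,E,i,G,C]
After op 5 (replace(0, 'e')): offset=1, physical=[C,e,A,D,E,i,G], logical=[e,A,D,E,i,G,C]
After op 6 (rotate(-2)): offset=6, physical=[C,e,A,D,E,i,G], logical=[G,C,e,A,D,E,i]

Answer: A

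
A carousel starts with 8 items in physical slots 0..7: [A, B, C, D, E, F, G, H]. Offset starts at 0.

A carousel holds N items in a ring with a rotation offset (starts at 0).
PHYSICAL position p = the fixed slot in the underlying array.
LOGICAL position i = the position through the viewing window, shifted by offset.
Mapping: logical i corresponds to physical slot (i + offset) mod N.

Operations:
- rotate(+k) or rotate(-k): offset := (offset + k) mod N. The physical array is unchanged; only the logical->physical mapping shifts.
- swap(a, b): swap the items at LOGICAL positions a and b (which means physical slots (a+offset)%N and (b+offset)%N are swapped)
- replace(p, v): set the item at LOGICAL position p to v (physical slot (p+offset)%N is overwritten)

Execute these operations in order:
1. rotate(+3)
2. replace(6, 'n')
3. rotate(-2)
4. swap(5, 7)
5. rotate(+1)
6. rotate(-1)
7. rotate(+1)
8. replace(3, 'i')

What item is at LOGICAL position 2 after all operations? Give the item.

Answer: E

Derivation:
After op 1 (rotate(+3)): offset=3, physical=[A,B,C,D,E,F,G,H], logical=[D,E,F,G,H,A,B,C]
After op 2 (replace(6, 'n')): offset=3, physical=[A,n,C,D,E,F,G,H], logical=[D,E,F,G,H,A,n,C]
After op 3 (rotate(-2)): offset=1, physical=[A,n,C,D,E,F,G,H], logical=[n,C,D,E,F,G,H,A]
After op 4 (swap(5, 7)): offset=1, physical=[G,n,C,D,E,F,A,H], logical=[n,C,D,E,F,A,H,G]
After op 5 (rotate(+1)): offset=2, physical=[G,n,C,D,E,F,A,H], logical=[C,D,E,F,A,H,G,n]
After op 6 (rotate(-1)): offset=1, physical=[G,n,C,D,E,F,A,H], logical=[n,C,D,E,F,A,H,G]
After op 7 (rotate(+1)): offset=2, physical=[G,n,C,D,E,F,A,H], logical=[C,D,E,F,A,H,G,n]
After op 8 (replace(3, 'i')): offset=2, physical=[G,n,C,D,E,i,A,H], logical=[C,D,E,i,A,H,G,n]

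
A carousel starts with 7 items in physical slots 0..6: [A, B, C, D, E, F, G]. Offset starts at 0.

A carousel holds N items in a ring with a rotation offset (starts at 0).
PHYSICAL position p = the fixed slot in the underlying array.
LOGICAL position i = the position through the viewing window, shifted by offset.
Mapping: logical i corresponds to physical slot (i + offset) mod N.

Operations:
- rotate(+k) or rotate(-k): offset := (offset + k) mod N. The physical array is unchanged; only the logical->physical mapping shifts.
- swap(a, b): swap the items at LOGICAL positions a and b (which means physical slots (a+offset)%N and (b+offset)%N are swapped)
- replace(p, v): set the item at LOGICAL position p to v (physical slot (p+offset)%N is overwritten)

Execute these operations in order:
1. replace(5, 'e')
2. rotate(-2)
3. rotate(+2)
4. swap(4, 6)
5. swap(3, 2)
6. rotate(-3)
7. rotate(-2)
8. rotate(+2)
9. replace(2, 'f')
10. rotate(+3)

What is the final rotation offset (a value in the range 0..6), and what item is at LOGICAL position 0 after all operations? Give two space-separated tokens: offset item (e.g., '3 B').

Answer: 0 A

Derivation:
After op 1 (replace(5, 'e')): offset=0, physical=[A,B,C,D,E,e,G], logical=[A,B,C,D,E,e,G]
After op 2 (rotate(-2)): offset=5, physical=[A,B,C,D,E,e,G], logical=[e,G,A,B,C,D,E]
After op 3 (rotate(+2)): offset=0, physical=[A,B,C,D,E,e,G], logical=[A,B,C,D,E,e,G]
After op 4 (swap(4, 6)): offset=0, physical=[A,B,C,D,G,e,E], logical=[A,B,C,D,G,e,E]
After op 5 (swap(3, 2)): offset=0, physical=[A,B,D,C,G,e,E], logical=[A,B,D,C,G,e,E]
After op 6 (rotate(-3)): offset=4, physical=[A,B,D,C,G,e,E], logical=[G,e,E,A,B,D,C]
After op 7 (rotate(-2)): offset=2, physical=[A,B,D,C,G,e,E], logical=[D,C,G,e,E,A,B]
After op 8 (rotate(+2)): offset=4, physical=[A,B,D,C,G,e,E], logical=[G,e,E,A,B,D,C]
After op 9 (replace(2, 'f')): offset=4, physical=[A,B,D,C,G,e,f], logical=[G,e,f,A,B,D,C]
After op 10 (rotate(+3)): offset=0, physical=[A,B,D,C,G,e,f], logical=[A,B,D,C,G,e,f]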